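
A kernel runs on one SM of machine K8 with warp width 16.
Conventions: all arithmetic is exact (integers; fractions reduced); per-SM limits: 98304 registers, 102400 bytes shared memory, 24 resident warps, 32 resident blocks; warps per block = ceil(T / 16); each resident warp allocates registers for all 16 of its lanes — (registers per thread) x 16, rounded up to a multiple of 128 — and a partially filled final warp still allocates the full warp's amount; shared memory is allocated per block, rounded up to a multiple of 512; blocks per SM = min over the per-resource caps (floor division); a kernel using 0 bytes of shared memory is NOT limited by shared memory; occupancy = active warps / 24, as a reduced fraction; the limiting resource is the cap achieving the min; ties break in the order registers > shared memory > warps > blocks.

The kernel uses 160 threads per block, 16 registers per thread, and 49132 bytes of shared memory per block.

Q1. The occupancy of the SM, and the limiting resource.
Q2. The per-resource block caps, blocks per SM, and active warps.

Answer: occupancy 5/6, limited by shared memory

registers: 38 blocks
shared memory: 2 blocks
warps: 2 blocks
blocks: 32 blocks

Answer: 2 blocks, 20 active warps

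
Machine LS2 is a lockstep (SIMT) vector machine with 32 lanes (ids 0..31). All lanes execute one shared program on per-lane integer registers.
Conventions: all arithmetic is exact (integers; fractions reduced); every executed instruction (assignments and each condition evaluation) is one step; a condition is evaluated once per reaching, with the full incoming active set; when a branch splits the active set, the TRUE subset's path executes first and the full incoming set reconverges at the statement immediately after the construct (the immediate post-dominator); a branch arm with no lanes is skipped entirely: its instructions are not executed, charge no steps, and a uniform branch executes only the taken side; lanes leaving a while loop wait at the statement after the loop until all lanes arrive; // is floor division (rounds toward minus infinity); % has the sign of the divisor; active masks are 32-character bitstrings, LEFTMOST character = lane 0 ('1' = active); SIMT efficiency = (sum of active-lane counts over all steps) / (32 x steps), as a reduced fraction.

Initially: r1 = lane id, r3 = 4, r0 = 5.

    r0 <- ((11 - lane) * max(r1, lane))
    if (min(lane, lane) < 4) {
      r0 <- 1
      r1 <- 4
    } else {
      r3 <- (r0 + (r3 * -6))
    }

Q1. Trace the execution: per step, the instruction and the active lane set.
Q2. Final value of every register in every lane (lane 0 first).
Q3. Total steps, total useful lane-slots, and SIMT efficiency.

step 0: r0 <- ((11 - lane) * max(r1, lane)) 11111111111111111111111111111111
step 1: eval (min(lane, lane) < 4)   11111111111111111111111111111111
step 2: r0 <- 1                      11110000000000000000000000000000
step 3: r1 <- 4                      11110000000000000000000000000000
step 4: r3 <- (r0 + (r3 * -6))       00001111111111111111111111111111

Answer: 5 steps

r1: 4,4,4,4,4,5,6,7,8,9,10,11,12,13,14,15,16,17,18,19,20,21,22,23,24,25,26,27,28,29,30,31
r3: 4,4,4,4,4,6,6,4,0,-6,-14,-24,-36,-50,-66,-84,-104,-126,-150,-176,-204,-234,-266,-300,-336,-374,-414,-456,-500,-546,-594,-644
r0: 1,1,1,1,28,30,30,28,24,18,10,0,-12,-26,-42,-60,-80,-102,-126,-152,-180,-210,-242,-276,-312,-350,-390,-432,-476,-522,-570,-620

steps = 5; useful = 100; efficiency = 100/160 = 5/8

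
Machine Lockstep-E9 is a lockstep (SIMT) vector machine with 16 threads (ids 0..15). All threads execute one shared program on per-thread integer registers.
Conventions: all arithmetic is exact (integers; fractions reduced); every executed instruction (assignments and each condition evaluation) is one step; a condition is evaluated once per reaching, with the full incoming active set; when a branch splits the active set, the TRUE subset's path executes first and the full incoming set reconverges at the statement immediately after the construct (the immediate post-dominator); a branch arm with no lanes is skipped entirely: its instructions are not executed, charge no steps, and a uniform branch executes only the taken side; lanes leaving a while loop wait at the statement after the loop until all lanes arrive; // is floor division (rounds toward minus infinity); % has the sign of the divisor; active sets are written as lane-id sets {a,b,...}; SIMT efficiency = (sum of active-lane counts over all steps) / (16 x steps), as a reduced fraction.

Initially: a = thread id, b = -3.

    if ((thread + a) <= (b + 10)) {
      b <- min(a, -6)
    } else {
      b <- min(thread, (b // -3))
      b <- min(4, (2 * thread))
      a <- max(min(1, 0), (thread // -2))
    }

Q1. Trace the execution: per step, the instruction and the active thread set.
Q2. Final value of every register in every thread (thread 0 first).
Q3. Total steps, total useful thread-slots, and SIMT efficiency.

step 0: eval ((thread + a) <= (b + 10)) {0,1,2,3,4,5,6,7,8,9,10,11,12,13,14,15}
step 1: b <- min(a, -6)              {0,1,2,3}
step 2: b <- min(thread, (b // -3))  {4,5,6,7,8,9,10,11,12,13,14,15}
step 3: b <- min(4, (2 * thread))    {4,5,6,7,8,9,10,11,12,13,14,15}
step 4: a <- max(min(1, 0), (thread // -2)) {4,5,6,7,8,9,10,11,12,13,14,15}

Answer: 5 steps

a: 0,1,2,3,0,0,0,0,0,0,0,0,0,0,0,0
b: -6,-6,-6,-6,4,4,4,4,4,4,4,4,4,4,4,4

steps = 5; useful = 56; efficiency = 56/80 = 7/10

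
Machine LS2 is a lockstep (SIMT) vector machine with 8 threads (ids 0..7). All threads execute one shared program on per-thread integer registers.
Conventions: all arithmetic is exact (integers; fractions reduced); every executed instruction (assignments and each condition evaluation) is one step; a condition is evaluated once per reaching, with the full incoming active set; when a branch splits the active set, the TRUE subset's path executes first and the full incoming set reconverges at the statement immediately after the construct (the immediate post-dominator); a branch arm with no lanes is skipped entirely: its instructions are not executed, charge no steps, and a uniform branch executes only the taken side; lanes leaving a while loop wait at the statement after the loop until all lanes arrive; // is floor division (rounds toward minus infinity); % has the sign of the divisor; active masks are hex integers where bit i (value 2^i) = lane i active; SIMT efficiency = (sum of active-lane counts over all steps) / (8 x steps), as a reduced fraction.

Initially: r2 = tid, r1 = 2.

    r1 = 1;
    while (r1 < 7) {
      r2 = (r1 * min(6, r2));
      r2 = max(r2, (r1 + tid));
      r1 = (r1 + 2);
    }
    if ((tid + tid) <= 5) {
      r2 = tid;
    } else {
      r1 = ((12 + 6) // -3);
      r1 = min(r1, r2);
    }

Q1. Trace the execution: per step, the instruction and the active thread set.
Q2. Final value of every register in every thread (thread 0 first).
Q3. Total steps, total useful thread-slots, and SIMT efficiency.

step 0: r1 <- 1                      0xff
step 1: eval (r1 < 7)                0xff
step 2: r2 <- (r1 * min(6, r2))      0xff
step 3: r2 <- max(r2, (r1 + tid))    0xff
step 4: r1 <- (r1 + 2)               0xff
step 5: eval (r1 < 7)                0xff
step 6: r2 <- (r1 * min(6, r2))      0xff
step 7: r2 <- max(r2, (r1 + tid))    0xff
step 8: r1 <- (r1 + 2)               0xff
step 9: eval (r1 < 7)                0xff
step 10: r2 <- (r1 * min(6, r2))      0xff
step 11: r2 <- max(r2, (r1 + tid))    0xff
step 12: r1 <- (r1 + 2)               0xff
step 13: eval (r1 < 7)                0xff
step 14: eval ((tid + tid) <= 5)      0xff
step 15: r2 <- tid                    0x07
step 16: r1 <- ((12 + 6) // -3)       0xf8
step 17: r1 <- min(r1, r2)            0xf8

Answer: 18 steps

r2: 0,1,2,30,30,30,30,30
r1: 7,7,7,-6,-6,-6,-6,-6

steps = 18; useful = 133; efficiency = 133/144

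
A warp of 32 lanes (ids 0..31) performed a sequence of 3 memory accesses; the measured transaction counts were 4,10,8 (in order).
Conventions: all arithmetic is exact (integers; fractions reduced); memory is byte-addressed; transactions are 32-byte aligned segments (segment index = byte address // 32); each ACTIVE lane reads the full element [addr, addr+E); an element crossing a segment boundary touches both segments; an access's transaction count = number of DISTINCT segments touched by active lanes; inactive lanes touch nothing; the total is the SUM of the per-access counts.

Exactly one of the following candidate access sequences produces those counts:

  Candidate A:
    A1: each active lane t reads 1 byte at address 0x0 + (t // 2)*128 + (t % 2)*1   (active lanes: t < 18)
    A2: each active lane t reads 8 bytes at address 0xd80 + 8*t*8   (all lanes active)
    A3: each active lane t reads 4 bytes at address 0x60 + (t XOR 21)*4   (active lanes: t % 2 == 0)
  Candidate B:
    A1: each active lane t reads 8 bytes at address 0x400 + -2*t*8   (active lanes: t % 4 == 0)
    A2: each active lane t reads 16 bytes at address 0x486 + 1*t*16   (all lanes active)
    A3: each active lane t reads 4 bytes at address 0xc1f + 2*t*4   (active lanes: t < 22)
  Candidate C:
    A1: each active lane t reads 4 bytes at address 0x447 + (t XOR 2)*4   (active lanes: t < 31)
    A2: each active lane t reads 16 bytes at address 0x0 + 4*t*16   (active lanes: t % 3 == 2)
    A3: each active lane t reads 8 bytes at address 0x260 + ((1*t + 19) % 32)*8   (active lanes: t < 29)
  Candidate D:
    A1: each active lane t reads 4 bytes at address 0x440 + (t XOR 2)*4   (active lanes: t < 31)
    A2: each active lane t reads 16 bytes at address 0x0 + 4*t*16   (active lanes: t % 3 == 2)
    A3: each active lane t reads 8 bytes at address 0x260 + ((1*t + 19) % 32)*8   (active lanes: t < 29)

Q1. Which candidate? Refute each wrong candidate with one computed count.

A: A1 gives 9 transactions, not 4
B: A1 gives 8 transactions, not 4
C: A1 gives 5 transactions, not 4
D: all counts match (4,10,8)

Answer: D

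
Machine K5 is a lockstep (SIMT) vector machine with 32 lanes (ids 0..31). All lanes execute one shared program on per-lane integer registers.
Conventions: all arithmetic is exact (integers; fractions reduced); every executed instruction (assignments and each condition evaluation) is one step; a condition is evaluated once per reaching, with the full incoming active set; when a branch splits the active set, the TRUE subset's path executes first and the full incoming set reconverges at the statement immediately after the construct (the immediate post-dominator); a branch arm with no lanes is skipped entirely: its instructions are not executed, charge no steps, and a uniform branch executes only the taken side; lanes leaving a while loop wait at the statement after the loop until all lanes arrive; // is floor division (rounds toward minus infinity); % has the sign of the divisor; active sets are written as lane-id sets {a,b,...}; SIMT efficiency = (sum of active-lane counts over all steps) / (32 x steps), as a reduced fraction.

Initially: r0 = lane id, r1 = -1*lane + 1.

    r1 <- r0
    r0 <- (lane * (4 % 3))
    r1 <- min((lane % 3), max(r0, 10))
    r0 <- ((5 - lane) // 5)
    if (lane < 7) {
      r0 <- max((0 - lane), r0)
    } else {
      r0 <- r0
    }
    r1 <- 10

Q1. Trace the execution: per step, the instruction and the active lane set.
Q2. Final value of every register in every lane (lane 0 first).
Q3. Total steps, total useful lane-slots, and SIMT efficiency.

step 0: r1 <- r0                     {0,1,2,3,4,5,6,7,8,9,10,11,12,13,14,15,16,17,18,19,20,21,22,23,24,25,26,27,28,29,30,31}
step 1: r0 <- (lane * (4 % 3))       {0,1,2,3,4,5,6,7,8,9,10,11,12,13,14,15,16,17,18,19,20,21,22,23,24,25,26,27,28,29,30,31}
step 2: r1 <- min((lane % 3), max(r0, 10)) {0,1,2,3,4,5,6,7,8,9,10,11,12,13,14,15,16,17,18,19,20,21,22,23,24,25,26,27,28,29,30,31}
step 3: r0 <- ((5 - lane) // 5)      {0,1,2,3,4,5,6,7,8,9,10,11,12,13,14,15,16,17,18,19,20,21,22,23,24,25,26,27,28,29,30,31}
step 4: eval (lane < 7)              {0,1,2,3,4,5,6,7,8,9,10,11,12,13,14,15,16,17,18,19,20,21,22,23,24,25,26,27,28,29,30,31}
step 5: r0 <- max((0 - lane), r0)    {0,1,2,3,4,5,6}
step 6: r0 <- r0                     {7,8,9,10,11,12,13,14,15,16,17,18,19,20,21,22,23,24,25,26,27,28,29,30,31}
step 7: r1 <- 10                     {0,1,2,3,4,5,6,7,8,9,10,11,12,13,14,15,16,17,18,19,20,21,22,23,24,25,26,27,28,29,30,31}

Answer: 8 steps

r0: 1,0,0,0,0,0,-1,-1,-1,-1,-1,-2,-2,-2,-2,-2,-3,-3,-3,-3,-3,-4,-4,-4,-4,-4,-5,-5,-5,-5,-5,-6
r1: 10,10,10,10,10,10,10,10,10,10,10,10,10,10,10,10,10,10,10,10,10,10,10,10,10,10,10,10,10,10,10,10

steps = 8; useful = 224; efficiency = 224/256 = 7/8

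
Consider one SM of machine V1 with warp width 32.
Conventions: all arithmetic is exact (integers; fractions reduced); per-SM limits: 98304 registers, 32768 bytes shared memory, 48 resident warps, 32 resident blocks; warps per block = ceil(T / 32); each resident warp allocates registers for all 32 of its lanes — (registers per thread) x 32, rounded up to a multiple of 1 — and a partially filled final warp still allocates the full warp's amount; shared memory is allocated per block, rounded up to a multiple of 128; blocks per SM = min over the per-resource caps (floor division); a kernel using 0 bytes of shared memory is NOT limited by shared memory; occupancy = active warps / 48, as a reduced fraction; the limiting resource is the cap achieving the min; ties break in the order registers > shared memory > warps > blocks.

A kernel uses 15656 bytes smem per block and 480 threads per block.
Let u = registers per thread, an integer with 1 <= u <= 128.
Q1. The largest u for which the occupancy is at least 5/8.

Answer: u = 102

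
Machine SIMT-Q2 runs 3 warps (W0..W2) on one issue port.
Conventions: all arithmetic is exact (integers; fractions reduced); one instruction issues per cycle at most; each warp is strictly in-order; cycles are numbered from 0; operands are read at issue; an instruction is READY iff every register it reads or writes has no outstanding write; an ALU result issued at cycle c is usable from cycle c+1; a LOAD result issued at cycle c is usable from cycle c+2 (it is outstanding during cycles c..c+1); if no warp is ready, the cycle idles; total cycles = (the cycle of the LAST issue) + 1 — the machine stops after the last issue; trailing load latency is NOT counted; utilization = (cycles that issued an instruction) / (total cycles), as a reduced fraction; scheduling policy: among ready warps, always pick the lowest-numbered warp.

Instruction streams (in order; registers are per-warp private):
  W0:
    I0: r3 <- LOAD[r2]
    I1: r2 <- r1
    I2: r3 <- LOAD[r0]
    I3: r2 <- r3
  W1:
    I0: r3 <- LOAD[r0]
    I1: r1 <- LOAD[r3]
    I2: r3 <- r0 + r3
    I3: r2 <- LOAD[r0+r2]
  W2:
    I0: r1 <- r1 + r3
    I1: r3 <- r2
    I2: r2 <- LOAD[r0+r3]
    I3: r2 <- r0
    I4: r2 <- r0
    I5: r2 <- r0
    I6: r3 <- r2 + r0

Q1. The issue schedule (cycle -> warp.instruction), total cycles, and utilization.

cycle 0: W0.I0
cycle 1: W0.I1
cycle 2: W0.I2
cycle 3: W1.I0
cycle 4: W0.I3
cycle 5: W1.I1
cycle 6: W1.I2
cycle 7: W1.I3
cycle 8: W2.I0
cycle 9: W2.I1
cycle 10: W2.I2
cycle 11: idle
cycle 12: W2.I3
cycle 13: W2.I4
cycle 14: W2.I5
cycle 15: W2.I6

Answer: 16 cycles, utilization 15/16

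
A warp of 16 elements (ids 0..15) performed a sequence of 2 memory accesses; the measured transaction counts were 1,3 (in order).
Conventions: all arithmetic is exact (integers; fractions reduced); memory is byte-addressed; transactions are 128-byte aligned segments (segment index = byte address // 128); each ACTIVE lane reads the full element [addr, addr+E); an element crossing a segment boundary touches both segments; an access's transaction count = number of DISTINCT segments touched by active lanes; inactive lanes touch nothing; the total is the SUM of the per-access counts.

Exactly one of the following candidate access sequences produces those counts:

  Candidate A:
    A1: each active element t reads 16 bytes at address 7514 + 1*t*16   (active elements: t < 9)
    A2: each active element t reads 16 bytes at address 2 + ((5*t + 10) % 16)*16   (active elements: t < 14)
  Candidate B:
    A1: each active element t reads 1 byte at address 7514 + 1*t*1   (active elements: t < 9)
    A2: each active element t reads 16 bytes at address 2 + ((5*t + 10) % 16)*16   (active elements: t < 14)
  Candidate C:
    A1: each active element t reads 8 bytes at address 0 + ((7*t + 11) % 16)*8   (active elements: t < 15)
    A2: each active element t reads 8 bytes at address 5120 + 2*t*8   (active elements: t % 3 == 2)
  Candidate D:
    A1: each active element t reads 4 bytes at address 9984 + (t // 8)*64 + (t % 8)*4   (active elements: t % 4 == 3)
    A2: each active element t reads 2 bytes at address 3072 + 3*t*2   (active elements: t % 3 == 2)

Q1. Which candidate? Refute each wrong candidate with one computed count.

A: A1 gives 2 transactions, not 1
C: A2 gives 2 transactions, not 3
D: A2 gives 1 transaction, not 3
B: all counts match (1,3)

Answer: B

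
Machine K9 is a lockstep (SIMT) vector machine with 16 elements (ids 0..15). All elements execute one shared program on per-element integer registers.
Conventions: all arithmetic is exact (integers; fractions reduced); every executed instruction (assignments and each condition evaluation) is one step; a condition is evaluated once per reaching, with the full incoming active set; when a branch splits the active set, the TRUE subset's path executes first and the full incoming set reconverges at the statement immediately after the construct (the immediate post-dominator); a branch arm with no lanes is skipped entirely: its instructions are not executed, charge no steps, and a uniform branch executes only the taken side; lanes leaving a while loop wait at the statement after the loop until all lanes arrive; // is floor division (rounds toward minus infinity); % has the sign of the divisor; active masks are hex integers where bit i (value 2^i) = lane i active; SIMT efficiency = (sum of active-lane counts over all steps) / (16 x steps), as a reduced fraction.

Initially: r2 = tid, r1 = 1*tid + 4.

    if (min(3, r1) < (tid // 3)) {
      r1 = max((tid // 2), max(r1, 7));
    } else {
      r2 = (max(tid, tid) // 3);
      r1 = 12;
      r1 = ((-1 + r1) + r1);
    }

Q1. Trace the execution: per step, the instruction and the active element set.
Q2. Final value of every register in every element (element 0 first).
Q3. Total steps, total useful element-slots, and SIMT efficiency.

step 0: eval (min(3, r1) < (tid // 3)) 0xffff
step 1: r1 <- max((tid // 2), max(r1, 7)) 0xf000
step 2: r2 <- (max(tid, tid) // 3)   0x0fff
step 3: r1 <- 12                     0x0fff
step 4: r1 <- ((-1 + r1) + r1)       0x0fff

Answer: 5 steps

r2: 0,0,0,1,1,1,2,2,2,3,3,3,12,13,14,15
r1: 23,23,23,23,23,23,23,23,23,23,23,23,16,17,18,19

steps = 5; useful = 56; efficiency = 56/80 = 7/10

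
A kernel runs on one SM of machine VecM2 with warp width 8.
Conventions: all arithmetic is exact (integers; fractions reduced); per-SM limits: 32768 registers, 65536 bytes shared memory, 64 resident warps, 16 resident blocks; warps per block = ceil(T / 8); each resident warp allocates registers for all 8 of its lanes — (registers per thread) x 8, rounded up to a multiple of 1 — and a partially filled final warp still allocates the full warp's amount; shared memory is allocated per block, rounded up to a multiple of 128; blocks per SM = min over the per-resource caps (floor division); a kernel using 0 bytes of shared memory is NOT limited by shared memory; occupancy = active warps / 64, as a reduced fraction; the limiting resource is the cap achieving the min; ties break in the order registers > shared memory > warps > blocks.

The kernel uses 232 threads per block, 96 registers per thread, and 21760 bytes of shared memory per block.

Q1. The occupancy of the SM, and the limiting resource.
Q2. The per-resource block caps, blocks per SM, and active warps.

Answer: occupancy 29/64, limited by registers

registers: 1 block
shared memory: 3 blocks
warps: 2 blocks
blocks: 16 blocks

Answer: 1 block, 29 active warps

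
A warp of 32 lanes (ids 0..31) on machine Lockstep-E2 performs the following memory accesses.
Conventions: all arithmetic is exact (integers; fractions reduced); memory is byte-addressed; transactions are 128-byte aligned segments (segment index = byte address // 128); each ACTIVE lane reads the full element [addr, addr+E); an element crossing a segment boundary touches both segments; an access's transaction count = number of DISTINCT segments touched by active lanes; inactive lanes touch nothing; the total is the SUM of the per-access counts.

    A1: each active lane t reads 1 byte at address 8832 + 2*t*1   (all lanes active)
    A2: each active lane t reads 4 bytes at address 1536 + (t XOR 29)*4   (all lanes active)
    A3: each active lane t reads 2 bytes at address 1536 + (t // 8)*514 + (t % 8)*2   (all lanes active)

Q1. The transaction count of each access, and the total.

A1: 1 transaction
A2: 1 transaction
A3: 4 transactions

Answer: 1,1,4; total 6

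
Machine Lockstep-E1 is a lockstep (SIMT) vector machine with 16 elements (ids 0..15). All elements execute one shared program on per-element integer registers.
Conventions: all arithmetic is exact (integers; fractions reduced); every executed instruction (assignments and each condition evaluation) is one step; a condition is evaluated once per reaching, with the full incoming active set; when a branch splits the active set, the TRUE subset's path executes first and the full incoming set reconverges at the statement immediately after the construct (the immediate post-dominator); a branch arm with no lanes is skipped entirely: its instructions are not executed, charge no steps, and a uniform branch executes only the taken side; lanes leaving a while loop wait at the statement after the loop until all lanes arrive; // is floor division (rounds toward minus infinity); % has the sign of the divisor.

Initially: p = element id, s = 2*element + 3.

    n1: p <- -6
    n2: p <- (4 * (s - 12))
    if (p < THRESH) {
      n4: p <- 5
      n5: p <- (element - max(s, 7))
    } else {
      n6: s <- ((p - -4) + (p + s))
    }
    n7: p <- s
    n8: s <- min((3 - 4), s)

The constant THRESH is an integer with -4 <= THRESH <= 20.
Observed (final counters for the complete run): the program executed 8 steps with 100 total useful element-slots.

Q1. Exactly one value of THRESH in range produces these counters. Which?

Answer: THRESH = -4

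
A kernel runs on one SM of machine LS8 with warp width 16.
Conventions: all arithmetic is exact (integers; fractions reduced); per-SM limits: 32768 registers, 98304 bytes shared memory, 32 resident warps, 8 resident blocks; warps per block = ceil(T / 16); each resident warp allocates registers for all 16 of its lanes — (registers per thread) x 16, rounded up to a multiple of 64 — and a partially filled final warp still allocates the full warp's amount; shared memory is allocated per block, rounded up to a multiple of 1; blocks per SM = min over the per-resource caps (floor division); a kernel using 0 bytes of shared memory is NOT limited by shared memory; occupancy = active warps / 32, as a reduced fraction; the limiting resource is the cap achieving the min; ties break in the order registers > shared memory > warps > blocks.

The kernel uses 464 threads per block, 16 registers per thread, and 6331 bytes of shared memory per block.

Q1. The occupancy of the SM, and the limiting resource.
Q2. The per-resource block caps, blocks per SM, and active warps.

Answer: occupancy 29/32, limited by warps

registers: 4 blocks
shared memory: 15 blocks
warps: 1 block
blocks: 8 blocks

Answer: 1 block, 29 active warps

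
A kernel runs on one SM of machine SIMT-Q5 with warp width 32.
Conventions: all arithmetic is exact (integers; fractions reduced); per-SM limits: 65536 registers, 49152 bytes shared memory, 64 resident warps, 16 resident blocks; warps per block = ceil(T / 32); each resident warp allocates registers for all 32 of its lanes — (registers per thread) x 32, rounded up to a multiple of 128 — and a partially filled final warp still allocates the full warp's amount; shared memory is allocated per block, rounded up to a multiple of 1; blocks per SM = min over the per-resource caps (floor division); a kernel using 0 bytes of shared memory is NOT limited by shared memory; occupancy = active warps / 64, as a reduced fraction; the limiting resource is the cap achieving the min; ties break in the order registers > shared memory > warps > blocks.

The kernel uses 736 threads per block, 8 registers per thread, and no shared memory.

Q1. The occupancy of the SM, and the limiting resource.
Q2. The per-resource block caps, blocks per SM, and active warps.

Answer: occupancy 23/32, limited by warps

registers: 11 blocks
shared memory: no limit (kernel uses none)
warps: 2 blocks
blocks: 16 blocks

Answer: 2 blocks, 46 active warps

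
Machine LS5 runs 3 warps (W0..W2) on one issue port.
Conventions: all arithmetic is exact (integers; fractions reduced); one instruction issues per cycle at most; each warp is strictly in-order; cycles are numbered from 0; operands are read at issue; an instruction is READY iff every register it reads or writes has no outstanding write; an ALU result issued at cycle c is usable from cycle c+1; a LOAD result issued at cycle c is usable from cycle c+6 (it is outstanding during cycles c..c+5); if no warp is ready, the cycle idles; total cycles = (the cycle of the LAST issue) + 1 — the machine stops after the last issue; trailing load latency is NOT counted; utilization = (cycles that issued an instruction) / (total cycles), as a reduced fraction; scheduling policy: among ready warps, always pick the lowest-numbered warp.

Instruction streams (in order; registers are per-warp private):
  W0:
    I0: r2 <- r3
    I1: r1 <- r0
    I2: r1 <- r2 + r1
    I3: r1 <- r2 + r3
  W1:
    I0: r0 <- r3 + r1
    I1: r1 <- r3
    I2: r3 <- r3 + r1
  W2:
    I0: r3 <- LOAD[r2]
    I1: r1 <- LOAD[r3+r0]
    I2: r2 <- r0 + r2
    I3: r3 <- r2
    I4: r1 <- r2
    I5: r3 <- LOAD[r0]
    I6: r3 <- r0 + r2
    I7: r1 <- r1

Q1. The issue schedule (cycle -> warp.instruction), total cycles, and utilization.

cycle 0: W0.I0
cycle 1: W0.I1
cycle 2: W0.I2
cycle 3: W0.I3
cycle 4: W1.I0
cycle 5: W1.I1
cycle 6: W1.I2
cycle 7: W2.I0
cycle 8: idle
cycle 9: idle
cycle 10: idle
cycle 11: idle
cycle 12: idle
cycle 13: W2.I1
cycle 14: W2.I2
cycle 15: W2.I3
cycle 16: idle
cycle 17: idle
cycle 18: idle
cycle 19: W2.I4
cycle 20: W2.I5
cycle 21: idle
cycle 22: idle
cycle 23: idle
cycle 24: idle
cycle 25: idle
cycle 26: W2.I6
cycle 27: W2.I7

Answer: 28 cycles, utilization 15/28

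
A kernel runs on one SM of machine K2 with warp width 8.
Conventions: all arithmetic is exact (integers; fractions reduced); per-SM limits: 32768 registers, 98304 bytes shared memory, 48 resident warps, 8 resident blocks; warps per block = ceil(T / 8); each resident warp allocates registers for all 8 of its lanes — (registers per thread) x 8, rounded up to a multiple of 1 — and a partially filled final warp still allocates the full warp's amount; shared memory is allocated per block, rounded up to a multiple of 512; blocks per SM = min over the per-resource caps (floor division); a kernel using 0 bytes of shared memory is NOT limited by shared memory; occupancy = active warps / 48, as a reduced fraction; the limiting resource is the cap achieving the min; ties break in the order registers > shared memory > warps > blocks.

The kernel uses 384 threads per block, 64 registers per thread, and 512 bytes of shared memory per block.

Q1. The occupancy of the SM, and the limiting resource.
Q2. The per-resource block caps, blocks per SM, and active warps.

Answer: occupancy 1, limited by registers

registers: 1 block
shared memory: 192 blocks
warps: 1 block
blocks: 8 blocks

Answer: 1 block, 48 active warps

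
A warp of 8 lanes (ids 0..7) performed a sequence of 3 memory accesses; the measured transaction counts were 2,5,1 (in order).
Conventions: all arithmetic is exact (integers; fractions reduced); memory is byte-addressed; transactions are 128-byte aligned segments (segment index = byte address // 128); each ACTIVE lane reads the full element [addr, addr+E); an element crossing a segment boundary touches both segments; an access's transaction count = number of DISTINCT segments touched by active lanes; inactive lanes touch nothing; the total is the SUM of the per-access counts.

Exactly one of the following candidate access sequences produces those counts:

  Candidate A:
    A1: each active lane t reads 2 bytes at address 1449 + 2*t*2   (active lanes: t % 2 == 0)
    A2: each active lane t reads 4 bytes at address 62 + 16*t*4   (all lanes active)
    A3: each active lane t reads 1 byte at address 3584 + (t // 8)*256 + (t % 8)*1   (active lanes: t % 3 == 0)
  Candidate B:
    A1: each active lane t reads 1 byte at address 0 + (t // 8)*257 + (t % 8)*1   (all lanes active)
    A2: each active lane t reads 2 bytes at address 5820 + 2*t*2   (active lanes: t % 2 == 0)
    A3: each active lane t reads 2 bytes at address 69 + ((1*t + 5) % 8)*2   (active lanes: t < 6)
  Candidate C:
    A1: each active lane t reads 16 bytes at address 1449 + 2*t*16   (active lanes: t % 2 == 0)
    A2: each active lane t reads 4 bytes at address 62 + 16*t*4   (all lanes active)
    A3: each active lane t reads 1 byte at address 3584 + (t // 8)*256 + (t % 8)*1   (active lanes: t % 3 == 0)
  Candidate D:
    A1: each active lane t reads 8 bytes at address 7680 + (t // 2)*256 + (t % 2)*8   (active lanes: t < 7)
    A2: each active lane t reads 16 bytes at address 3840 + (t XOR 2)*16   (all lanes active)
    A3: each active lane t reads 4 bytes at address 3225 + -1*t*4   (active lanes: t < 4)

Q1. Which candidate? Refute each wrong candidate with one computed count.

A: A1 gives 1 transaction, not 2
B: A1 gives 1 transaction, not 2
D: A1 gives 4 transactions, not 2
C: all counts match (2,5,1)

Answer: C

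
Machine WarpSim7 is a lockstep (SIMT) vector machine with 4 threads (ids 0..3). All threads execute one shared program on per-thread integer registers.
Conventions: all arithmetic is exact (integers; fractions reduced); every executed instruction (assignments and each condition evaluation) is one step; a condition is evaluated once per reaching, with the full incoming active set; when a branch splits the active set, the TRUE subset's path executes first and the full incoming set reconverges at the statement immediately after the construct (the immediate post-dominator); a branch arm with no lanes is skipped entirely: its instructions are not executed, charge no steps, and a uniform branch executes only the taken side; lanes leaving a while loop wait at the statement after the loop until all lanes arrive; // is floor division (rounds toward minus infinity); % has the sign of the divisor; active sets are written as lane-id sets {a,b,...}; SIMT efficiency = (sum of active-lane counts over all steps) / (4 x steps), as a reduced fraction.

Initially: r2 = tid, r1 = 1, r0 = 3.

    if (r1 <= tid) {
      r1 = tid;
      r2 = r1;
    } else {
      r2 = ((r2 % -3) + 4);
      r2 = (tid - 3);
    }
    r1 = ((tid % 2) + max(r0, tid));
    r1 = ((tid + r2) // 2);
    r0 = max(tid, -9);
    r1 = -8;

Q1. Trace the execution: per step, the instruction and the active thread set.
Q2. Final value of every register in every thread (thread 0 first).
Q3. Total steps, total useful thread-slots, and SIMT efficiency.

step 0: eval (r1 <= tid)             {0,1,2,3}
step 1: r1 <- tid                    {1,2,3}
step 2: r2 <- r1                     {1,2,3}
step 3: r2 <- ((r2 % -3) + 4)        {0}
step 4: r2 <- (tid - 3)              {0}
step 5: r1 <- ((tid % 2) + max(r0, tid)) {0,1,2,3}
step 6: r1 <- ((tid + r2) // 2)      {0,1,2,3}
step 7: r0 <- max(tid, -9)           {0,1,2,3}
step 8: r1 <- -8                     {0,1,2,3}

Answer: 9 steps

r2: -3,1,2,3
r1: -8,-8,-8,-8
r0: 0,1,2,3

steps = 9; useful = 28; efficiency = 28/36 = 7/9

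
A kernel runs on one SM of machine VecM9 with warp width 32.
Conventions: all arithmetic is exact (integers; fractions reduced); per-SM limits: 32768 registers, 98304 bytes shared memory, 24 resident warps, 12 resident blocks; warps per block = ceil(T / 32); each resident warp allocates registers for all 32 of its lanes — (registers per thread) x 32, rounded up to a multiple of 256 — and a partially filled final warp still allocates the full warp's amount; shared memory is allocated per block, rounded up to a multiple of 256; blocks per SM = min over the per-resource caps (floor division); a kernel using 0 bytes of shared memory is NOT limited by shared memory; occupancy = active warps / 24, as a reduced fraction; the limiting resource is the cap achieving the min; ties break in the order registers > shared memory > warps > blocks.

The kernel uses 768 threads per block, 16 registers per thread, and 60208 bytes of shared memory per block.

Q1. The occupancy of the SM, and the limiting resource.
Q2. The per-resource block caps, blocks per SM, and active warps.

Answer: occupancy 1, limited by shared memory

registers: 2 blocks
shared memory: 1 block
warps: 1 block
blocks: 12 blocks

Answer: 1 block, 24 active warps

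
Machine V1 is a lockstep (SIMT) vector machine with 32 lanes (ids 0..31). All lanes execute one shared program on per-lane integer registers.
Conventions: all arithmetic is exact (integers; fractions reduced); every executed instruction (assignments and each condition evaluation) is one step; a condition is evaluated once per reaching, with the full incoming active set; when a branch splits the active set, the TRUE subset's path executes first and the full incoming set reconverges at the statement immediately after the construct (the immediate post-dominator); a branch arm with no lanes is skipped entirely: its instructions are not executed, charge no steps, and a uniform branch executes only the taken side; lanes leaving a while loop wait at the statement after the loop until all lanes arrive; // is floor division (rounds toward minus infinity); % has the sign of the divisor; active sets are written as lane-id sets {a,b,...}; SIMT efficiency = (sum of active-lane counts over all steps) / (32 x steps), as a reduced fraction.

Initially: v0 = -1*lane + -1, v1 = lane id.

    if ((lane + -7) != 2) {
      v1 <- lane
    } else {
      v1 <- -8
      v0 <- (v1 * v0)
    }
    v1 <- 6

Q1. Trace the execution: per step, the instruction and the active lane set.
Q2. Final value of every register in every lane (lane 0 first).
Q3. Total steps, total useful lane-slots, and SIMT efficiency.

step 0: eval ((lane + -7) != 2)      {0,1,2,3,4,5,6,7,8,9,10,11,12,13,14,15,16,17,18,19,20,21,22,23,24,25,26,27,28,29,30,31}
step 1: v1 <- lane                   {0,1,2,3,4,5,6,7,8,10,11,12,13,14,15,16,17,18,19,20,21,22,23,24,25,26,27,28,29,30,31}
step 2: v1 <- -8                     {9}
step 3: v0 <- (v1 * v0)              {9}
step 4: v1 <- 6                      {0,1,2,3,4,5,6,7,8,9,10,11,12,13,14,15,16,17,18,19,20,21,22,23,24,25,26,27,28,29,30,31}

Answer: 5 steps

v0: -1,-2,-3,-4,-5,-6,-7,-8,-9,80,-11,-12,-13,-14,-15,-16,-17,-18,-19,-20,-21,-22,-23,-24,-25,-26,-27,-28,-29,-30,-31,-32
v1: 6,6,6,6,6,6,6,6,6,6,6,6,6,6,6,6,6,6,6,6,6,6,6,6,6,6,6,6,6,6,6,6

steps = 5; useful = 97; efficiency = 97/160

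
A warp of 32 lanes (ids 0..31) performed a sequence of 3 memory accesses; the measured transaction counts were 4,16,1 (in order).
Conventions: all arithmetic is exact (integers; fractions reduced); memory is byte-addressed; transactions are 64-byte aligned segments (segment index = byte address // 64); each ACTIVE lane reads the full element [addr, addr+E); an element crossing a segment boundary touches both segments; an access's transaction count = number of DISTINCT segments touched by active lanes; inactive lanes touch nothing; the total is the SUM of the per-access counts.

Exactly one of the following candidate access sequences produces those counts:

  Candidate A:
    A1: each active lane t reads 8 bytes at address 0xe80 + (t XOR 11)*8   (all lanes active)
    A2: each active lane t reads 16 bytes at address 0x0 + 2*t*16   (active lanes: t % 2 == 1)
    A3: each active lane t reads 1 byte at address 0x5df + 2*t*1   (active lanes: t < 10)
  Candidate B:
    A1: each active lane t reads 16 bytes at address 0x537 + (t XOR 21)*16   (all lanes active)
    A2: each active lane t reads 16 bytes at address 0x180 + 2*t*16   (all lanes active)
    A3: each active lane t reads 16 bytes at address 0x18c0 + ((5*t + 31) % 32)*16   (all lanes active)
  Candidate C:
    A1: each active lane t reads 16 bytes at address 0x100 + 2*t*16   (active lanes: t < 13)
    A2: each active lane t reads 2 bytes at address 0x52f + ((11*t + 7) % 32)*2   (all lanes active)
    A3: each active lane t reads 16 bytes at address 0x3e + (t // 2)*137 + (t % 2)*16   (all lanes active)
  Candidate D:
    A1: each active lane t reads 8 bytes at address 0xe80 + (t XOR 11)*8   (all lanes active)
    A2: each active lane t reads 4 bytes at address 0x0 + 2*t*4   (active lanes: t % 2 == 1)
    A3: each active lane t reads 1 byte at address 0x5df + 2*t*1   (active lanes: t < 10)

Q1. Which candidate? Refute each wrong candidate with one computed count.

B: A1 gives 9 transactions, not 4
C: A1 gives 7 transactions, not 4
D: A2 gives 4 transactions, not 16
A: all counts match (4,16,1)

Answer: A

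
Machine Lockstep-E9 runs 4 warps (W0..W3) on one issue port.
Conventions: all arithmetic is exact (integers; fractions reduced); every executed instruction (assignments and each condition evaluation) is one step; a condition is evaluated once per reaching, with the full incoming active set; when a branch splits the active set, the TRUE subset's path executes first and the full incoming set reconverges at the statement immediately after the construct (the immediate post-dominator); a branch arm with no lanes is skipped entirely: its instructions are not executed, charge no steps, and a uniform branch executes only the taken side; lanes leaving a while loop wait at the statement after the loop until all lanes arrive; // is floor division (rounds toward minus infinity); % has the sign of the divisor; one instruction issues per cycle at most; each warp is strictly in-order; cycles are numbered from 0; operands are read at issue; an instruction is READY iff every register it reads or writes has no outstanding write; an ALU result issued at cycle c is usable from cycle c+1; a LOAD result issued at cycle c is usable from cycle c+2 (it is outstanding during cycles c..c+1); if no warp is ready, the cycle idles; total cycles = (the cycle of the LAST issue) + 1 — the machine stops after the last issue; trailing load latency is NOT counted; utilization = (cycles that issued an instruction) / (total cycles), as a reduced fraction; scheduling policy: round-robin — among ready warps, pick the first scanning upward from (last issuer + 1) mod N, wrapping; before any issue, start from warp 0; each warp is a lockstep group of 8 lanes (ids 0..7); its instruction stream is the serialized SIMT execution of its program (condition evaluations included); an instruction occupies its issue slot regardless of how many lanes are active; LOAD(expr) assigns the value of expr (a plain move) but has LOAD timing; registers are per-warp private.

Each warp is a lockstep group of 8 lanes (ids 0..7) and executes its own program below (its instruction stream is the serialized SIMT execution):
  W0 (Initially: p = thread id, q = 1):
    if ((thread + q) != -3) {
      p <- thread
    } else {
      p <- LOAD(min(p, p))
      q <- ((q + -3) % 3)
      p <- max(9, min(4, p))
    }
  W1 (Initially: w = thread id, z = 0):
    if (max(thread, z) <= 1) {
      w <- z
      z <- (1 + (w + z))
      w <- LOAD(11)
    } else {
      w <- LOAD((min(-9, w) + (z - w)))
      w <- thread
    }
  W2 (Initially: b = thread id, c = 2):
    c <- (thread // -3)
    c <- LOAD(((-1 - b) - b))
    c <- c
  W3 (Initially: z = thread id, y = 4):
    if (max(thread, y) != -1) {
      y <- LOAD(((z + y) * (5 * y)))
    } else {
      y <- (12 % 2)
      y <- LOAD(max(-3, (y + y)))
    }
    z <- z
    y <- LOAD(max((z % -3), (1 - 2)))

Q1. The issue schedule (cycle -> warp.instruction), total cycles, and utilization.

cycle 0: W0.I0
cycle 1: W1.I0
cycle 2: W2.I0
cycle 3: W3.I0
cycle 4: W0.I1
cycle 5: W1.I1
cycle 6: W2.I1
cycle 7: W3.I1
cycle 8: W1.I2
cycle 9: W2.I2
cycle 10: W3.I2
cycle 11: W1.I3
cycle 12: W3.I3
cycle 13: W1.I4
cycle 14: idle
cycle 15: W1.I5

Answer: 16 cycles, utilization 15/16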